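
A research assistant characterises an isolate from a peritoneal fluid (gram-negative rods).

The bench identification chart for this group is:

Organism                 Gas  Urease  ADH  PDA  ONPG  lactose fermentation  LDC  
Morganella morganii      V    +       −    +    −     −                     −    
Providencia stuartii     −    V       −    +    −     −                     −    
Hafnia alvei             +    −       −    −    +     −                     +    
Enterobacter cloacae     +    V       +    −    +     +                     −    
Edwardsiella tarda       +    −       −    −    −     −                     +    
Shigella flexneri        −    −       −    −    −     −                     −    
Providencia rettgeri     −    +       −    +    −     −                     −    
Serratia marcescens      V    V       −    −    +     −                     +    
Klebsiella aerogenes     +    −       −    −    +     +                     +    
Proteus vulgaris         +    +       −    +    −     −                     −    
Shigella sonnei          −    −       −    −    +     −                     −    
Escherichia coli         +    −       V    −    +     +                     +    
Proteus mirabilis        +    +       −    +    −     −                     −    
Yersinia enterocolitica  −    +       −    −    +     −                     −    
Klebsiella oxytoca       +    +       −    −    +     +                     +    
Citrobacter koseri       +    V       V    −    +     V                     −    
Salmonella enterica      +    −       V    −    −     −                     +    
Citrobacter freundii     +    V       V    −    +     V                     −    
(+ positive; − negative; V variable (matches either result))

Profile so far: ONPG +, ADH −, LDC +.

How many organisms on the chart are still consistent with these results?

5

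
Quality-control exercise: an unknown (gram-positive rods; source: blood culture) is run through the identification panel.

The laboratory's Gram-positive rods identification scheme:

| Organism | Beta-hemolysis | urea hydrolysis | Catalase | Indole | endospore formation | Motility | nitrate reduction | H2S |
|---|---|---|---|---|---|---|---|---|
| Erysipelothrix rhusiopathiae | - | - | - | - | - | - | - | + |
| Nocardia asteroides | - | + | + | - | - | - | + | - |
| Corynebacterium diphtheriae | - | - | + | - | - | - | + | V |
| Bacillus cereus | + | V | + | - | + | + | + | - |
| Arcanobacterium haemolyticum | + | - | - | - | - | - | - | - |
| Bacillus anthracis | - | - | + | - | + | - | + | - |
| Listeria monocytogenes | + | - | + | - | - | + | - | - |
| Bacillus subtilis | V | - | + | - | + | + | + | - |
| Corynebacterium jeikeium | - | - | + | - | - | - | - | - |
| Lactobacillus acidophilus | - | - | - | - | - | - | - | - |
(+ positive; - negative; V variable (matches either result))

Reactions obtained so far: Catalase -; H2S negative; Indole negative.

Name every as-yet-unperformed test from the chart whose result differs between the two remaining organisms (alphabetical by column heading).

Beta-hemolysis

H2S -: excludes Erysipelothrix rhusiopathiae — 9 left.
Indole -: all 9 remaining candidates are consistent.
Catalase -: excludes 7 organisms — 2 left.
Two candidates remain: Arcanobacterium haemolyticum and Lactobacillus acidophilus.
  Beta-hemolysis: Arcanobacterium haemolyticum +, Lactobacillus acidophilus - — discriminates.
  urea hydrolysis: - vs - — same for both, does not separate.
  endospore formation: - vs - — same for both, does not separate.
  Motility: - vs - — same for both, does not separate.
  nitrate reduction: - vs - — same for both, does not separate.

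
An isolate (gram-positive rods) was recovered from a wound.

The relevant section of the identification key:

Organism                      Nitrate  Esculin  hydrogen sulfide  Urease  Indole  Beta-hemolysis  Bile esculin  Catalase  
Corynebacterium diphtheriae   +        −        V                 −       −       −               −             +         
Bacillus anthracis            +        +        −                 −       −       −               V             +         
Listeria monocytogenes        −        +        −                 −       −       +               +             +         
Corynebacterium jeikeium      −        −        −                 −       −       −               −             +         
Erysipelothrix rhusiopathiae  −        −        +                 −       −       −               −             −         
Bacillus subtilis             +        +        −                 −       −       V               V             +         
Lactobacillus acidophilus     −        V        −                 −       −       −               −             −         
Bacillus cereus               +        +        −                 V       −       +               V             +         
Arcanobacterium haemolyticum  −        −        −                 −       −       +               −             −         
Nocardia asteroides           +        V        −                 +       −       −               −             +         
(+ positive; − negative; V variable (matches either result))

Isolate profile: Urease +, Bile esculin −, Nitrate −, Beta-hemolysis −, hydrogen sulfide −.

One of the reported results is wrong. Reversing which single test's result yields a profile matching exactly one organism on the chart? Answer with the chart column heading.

As reported, no row in the chart matches all 5 reactions.
Reversing Bile esculin → still no organism matches.
Reversing Urease → 2 organisms match (not unique).
Reversing Beta-hemolysis → still no organism matches.
Reversing hydrogen sulfide → still no organism matches.
Reversing Nitrate (to +) → unique match: Nocardia asteroides.

Nitrate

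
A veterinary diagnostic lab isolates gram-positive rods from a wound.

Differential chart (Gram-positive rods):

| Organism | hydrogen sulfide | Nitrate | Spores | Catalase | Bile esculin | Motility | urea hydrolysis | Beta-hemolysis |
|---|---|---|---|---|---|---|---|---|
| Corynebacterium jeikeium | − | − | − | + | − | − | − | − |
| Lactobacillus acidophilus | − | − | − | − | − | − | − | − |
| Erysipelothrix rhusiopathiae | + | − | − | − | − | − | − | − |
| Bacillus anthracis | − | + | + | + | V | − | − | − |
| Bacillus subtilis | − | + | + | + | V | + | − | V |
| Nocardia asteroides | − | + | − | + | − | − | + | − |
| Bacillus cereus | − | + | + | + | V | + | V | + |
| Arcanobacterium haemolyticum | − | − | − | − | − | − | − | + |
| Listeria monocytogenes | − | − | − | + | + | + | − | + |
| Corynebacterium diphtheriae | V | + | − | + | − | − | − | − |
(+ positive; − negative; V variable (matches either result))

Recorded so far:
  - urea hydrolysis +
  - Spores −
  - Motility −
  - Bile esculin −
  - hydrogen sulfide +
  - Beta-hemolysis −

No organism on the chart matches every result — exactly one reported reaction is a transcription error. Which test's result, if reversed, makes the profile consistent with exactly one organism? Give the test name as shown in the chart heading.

hydrogen sulfide

As reported, no row in the chart matches all 6 reactions.
Reversing Spores → still no organism matches.
Reversing Bile esculin → still no organism matches.
Reversing Motility → still no organism matches.
Reversing hydrogen sulfide (to −) → unique match: Nocardia asteroides.
Reversing Beta-hemolysis → still no organism matches.
Reversing urea hydrolysis → 2 organisms match (not unique).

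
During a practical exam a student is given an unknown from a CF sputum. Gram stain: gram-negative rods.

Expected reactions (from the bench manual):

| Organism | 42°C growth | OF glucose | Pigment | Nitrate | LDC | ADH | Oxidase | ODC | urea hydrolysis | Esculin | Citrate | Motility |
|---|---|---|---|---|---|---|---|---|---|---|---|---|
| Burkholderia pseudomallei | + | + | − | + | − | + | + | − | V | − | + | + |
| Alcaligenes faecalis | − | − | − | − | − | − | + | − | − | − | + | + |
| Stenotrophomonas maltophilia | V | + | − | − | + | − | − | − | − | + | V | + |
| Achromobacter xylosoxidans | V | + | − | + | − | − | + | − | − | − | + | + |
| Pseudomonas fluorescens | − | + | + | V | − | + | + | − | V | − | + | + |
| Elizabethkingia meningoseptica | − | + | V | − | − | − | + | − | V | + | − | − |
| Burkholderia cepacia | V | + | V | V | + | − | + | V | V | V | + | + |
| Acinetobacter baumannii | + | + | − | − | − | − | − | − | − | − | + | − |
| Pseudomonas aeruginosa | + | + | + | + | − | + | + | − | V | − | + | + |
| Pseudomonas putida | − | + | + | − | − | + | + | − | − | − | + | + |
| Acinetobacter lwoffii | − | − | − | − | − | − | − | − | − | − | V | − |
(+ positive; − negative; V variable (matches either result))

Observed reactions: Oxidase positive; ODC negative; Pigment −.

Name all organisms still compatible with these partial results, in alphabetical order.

Pigment −: excludes Pseudomonas fluorescens, Pseudomonas aeruginosa, Pseudomonas putida — 8 left.
ODC −: all 8 remaining candidates are consistent.
Oxidase +: excludes Stenotrophomonas maltophilia, Acinetobacter baumannii, Acinetobacter lwoffii — 5 left.

Achromobacter xylosoxidans, Alcaligenes faecalis, Burkholderia cepacia, Burkholderia pseudomallei, Elizabethkingia meningoseptica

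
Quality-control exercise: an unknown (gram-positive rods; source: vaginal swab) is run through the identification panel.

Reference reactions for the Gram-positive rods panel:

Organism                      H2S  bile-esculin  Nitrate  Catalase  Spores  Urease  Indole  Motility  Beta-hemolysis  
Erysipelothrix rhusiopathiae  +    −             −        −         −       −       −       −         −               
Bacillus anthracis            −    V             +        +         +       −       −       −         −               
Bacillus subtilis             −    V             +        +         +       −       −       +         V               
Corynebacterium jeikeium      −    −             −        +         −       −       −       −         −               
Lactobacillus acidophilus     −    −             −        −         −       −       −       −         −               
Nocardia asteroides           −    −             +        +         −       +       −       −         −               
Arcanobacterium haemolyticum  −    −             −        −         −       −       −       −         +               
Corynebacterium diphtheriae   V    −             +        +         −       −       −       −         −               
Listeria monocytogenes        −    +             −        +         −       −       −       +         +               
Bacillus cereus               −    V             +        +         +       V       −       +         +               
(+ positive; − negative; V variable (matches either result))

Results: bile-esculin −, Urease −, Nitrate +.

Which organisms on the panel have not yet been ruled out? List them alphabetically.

Bacillus anthracis, Bacillus cereus, Bacillus subtilis, Corynebacterium diphtheriae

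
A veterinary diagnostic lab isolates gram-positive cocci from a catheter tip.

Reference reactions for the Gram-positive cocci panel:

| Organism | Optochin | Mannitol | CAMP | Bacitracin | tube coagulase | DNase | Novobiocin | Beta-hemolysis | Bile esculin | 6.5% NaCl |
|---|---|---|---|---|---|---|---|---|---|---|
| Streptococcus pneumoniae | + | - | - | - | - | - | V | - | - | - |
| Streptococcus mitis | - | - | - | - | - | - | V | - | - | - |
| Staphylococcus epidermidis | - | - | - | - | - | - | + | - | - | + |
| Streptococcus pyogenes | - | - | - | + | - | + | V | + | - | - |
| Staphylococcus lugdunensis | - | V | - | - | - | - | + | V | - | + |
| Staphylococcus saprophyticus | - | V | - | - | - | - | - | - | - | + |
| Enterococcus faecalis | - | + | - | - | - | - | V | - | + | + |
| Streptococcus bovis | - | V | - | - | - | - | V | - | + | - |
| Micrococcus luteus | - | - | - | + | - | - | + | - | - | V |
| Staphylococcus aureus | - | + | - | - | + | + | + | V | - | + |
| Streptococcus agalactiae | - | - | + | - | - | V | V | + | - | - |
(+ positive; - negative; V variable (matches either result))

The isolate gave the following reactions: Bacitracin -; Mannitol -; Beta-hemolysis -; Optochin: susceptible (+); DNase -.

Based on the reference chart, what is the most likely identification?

Streptococcus pneumoniae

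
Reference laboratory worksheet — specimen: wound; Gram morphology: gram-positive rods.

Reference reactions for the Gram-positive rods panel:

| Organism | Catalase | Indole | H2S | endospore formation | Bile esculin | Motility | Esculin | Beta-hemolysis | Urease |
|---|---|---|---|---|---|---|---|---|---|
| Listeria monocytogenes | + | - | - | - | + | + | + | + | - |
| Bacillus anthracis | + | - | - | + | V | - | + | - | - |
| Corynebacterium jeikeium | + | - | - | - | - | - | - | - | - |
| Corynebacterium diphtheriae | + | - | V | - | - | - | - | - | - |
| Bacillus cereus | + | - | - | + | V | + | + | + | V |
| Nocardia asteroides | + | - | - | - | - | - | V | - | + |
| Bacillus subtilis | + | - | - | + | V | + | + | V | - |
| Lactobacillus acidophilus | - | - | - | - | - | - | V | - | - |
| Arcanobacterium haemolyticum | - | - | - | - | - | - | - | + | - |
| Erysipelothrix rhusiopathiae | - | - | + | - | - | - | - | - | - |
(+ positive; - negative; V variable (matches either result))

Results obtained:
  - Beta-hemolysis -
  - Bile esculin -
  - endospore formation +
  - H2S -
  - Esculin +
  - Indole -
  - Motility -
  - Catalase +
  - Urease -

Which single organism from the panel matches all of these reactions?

H2S -: excludes Erysipelothrix rhusiopathiae — 9 left.
endospore formation +: excludes 6 organisms — 3 left.
Indole -: all 3 remaining candidates are consistent.
Esculin +: all 3 remaining candidates are consistent.
Motility -: excludes Bacillus cereus, Bacillus subtilis — 1 left.
Catalase +: the one remaining candidate is consistent.
Beta-hemolysis -: the one remaining candidate is consistent.
Urease -: the one remaining candidate is consistent.
Bile esculin -: the one remaining candidate is consistent.

Bacillus anthracis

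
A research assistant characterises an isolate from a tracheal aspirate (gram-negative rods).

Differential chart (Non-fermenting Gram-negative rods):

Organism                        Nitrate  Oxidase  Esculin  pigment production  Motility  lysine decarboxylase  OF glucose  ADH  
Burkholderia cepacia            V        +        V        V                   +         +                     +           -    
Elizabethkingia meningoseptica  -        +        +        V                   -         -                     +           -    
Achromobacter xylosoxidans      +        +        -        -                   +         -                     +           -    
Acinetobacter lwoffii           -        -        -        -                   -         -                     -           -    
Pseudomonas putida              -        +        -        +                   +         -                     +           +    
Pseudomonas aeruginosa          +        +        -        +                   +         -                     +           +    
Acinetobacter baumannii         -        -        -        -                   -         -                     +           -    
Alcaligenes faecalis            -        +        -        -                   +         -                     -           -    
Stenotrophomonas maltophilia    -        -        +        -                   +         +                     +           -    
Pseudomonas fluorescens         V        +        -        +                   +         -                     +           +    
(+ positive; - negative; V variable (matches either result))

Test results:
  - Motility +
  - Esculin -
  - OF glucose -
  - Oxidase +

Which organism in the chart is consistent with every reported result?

Oxidase +: excludes Acinetobacter lwoffii, Acinetobacter baumannii, Stenotrophomonas maltophilia — 7 left.
Esculin -: excludes Elizabethkingia meningoseptica — 6 left.
OF glucose -: excludes 5 organisms — 1 left.
Motility +: the one remaining candidate is consistent.

Alcaligenes faecalis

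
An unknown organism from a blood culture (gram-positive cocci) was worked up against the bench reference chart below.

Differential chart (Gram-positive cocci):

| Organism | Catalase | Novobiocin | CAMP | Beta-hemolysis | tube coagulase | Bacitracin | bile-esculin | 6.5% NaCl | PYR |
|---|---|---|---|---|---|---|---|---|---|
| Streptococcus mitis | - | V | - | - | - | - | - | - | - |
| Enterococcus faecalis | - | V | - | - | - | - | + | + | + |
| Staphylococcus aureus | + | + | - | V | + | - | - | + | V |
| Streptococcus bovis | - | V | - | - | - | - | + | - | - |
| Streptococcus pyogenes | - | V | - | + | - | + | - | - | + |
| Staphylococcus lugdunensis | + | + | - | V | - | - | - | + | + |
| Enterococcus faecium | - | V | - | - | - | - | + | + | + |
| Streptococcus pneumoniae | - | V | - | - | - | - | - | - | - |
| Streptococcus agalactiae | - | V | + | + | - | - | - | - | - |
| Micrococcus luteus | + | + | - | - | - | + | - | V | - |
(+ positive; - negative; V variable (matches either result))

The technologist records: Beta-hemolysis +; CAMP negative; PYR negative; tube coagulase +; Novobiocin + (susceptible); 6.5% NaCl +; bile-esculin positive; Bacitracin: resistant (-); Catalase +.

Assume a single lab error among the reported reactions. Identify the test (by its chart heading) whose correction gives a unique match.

bile-esculin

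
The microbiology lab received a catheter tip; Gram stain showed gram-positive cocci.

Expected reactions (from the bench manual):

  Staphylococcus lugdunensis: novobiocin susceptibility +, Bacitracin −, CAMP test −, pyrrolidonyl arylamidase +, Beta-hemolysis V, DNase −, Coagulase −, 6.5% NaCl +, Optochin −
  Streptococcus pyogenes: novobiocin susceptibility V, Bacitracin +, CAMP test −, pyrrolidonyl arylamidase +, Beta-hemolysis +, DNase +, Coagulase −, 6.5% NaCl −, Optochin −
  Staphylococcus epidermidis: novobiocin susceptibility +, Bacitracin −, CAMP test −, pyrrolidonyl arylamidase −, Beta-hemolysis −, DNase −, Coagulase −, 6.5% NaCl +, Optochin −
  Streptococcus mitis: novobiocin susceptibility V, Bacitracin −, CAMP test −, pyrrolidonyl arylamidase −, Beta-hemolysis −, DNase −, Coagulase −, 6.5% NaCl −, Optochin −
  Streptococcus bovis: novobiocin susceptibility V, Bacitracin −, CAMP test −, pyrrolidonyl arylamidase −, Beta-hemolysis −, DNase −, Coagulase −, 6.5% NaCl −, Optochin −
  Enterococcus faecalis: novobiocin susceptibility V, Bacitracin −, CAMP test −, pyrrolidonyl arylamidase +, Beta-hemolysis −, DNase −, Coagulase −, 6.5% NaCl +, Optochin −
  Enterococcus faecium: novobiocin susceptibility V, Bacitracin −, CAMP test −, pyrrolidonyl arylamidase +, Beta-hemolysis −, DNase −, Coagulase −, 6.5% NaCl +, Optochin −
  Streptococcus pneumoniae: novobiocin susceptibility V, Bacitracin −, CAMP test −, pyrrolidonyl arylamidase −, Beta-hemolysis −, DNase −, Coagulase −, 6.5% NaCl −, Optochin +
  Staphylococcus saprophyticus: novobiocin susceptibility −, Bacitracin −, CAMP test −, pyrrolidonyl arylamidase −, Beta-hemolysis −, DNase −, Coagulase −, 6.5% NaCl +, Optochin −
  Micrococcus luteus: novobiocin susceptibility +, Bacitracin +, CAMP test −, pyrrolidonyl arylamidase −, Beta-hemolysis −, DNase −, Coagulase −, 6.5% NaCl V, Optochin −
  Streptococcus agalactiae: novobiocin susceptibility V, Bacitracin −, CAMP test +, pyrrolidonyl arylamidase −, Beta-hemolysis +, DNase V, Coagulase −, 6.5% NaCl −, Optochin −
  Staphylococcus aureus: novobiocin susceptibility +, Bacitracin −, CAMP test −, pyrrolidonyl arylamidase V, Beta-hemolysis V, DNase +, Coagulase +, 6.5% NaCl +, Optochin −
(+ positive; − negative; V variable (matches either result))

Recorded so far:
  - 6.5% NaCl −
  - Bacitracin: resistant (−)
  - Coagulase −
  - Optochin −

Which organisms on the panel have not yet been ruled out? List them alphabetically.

Streptococcus agalactiae, Streptococcus bovis, Streptococcus mitis

6.5% NaCl −: excludes 6 organisms — 6 left.
Coagulase −: all 6 remaining candidates are consistent.
Optochin −: excludes Streptococcus pneumoniae — 5 left.
Bacitracin −: excludes Streptococcus pyogenes, Micrococcus luteus — 3 left.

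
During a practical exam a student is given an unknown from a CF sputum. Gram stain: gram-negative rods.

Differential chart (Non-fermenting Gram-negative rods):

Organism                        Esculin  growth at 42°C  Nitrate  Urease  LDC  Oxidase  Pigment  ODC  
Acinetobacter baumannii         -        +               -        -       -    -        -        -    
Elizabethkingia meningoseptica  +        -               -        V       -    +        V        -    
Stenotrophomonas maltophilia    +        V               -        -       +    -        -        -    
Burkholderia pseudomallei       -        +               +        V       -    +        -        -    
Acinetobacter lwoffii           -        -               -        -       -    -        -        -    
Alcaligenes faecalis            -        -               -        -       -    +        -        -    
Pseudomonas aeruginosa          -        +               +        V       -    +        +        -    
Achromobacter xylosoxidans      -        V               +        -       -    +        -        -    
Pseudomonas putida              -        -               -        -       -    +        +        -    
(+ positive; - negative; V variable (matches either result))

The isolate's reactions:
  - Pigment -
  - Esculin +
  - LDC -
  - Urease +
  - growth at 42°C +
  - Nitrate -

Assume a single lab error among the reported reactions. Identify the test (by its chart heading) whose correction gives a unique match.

growth at 42°C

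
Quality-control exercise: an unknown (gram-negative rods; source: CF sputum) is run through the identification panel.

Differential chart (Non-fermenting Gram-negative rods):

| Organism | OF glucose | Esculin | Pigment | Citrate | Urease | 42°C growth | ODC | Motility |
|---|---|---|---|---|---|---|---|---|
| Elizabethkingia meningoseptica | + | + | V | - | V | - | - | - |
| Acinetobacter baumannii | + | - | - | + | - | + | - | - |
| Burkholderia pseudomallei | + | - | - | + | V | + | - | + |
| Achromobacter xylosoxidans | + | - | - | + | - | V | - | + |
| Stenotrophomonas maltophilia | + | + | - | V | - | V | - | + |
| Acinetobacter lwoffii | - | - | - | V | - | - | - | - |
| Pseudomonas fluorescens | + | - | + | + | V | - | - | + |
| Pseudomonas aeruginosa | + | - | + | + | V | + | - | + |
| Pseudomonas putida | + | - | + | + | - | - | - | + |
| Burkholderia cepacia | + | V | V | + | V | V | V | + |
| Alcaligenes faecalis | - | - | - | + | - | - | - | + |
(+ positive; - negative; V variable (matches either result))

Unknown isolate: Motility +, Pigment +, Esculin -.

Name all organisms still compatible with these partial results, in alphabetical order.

Burkholderia cepacia, Pseudomonas aeruginosa, Pseudomonas fluorescens, Pseudomonas putida

Pigment +: excludes 6 organisms — 5 left.
Esculin -: excludes Elizabethkingia meningoseptica — 4 left.
Motility +: all 4 remaining candidates are consistent.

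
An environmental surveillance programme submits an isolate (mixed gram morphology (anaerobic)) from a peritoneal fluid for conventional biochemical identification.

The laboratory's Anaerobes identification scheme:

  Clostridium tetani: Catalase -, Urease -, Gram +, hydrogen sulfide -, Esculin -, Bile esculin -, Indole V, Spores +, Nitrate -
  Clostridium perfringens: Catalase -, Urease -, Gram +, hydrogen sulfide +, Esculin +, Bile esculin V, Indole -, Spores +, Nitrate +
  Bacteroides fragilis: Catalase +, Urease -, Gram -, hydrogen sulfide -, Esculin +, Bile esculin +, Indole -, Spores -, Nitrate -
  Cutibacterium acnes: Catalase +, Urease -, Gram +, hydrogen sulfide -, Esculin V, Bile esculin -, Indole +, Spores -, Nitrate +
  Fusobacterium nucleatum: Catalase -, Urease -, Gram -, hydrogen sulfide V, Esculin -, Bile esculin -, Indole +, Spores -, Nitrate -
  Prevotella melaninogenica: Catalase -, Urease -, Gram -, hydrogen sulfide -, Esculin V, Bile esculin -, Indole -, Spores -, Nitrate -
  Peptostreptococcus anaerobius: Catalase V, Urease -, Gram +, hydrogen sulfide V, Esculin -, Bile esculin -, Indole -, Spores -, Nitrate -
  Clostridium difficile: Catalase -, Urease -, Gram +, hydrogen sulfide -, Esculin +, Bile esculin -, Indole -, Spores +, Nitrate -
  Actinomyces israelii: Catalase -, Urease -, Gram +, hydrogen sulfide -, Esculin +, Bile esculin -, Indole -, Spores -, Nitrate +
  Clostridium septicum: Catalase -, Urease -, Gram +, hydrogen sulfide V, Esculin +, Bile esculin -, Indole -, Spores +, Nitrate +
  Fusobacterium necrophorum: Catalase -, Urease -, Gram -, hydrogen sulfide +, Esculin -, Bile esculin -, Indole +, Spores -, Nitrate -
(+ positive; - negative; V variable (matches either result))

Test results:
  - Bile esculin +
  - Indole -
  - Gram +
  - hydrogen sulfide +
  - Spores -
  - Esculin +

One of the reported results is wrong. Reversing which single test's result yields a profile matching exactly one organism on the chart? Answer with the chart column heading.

Spores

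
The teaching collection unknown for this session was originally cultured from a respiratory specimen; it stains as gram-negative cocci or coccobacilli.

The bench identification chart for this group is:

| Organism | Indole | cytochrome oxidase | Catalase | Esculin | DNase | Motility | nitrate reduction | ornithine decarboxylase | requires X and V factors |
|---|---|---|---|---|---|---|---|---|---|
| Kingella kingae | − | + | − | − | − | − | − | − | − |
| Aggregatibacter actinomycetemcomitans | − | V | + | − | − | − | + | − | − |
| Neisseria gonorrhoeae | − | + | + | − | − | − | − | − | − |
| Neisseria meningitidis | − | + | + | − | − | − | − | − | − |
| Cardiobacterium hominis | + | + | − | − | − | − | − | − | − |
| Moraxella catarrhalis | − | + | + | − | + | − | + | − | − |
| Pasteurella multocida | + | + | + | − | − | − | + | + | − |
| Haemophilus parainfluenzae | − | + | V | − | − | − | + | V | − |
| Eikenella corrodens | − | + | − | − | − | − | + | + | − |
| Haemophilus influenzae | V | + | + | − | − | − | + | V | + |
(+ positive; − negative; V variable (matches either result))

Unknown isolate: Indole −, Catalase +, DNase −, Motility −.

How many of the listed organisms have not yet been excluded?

5

Catalase +: excludes Kingella kingae, Cardiobacterium hominis, Eikenella corrodens — 7 left.
Indole −: excludes Pasteurella multocida — 6 left.
Motility −: all 6 remaining candidates are consistent.
DNase −: excludes Moraxella catarrhalis — 5 left.
Still consistent: Aggregatibacter actinomycetemcomitans, Haemophilus influenzae, Haemophilus parainfluenzae, Neisseria gonorrhoeae, Neisseria meningitidis.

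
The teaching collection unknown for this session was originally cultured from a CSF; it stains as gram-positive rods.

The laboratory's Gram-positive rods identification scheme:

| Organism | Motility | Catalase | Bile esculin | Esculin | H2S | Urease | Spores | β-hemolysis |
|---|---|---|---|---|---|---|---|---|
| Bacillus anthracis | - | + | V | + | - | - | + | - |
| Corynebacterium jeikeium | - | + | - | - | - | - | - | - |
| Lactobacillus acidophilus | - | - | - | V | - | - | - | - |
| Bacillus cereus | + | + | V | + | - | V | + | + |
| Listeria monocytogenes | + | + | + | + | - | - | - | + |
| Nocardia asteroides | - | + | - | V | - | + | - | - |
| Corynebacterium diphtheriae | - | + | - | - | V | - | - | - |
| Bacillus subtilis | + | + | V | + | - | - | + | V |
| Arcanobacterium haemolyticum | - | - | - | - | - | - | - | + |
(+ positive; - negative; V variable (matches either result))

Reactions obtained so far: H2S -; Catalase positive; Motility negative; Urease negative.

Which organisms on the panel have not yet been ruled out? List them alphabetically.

Motility -: excludes Bacillus cereus, Listeria monocytogenes, Bacillus subtilis — 6 left.
Urease -: excludes Nocardia asteroides — 5 left.
H2S -: all 5 remaining candidates are consistent.
Catalase +: excludes Lactobacillus acidophilus, Arcanobacterium haemolyticum — 3 left.

Bacillus anthracis, Corynebacterium diphtheriae, Corynebacterium jeikeium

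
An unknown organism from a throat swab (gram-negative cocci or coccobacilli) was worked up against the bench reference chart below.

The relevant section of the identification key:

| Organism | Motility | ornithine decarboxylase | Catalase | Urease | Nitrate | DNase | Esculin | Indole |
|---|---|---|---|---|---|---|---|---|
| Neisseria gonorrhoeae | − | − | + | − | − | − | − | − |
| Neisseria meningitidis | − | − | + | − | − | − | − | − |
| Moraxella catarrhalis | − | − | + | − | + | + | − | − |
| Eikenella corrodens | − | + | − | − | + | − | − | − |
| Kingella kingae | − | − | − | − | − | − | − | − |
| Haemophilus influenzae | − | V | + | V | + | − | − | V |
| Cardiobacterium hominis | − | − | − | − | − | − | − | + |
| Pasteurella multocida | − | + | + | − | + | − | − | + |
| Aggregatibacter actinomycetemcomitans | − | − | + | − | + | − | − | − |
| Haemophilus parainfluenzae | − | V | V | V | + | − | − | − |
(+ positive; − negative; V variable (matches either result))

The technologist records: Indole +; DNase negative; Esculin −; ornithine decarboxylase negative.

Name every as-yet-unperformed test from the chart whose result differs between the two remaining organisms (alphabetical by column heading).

Catalase, Nitrate

Indole +: excludes 7 organisms — 3 left.
DNase −: all 3 remaining candidates are consistent.
Esculin −: all 3 remaining candidates are consistent.
ornithine decarboxylase −: excludes Pasteurella multocida — 2 left.
Two candidates remain: Cardiobacterium hominis and Haemophilus influenzae.
  Motility: − vs − — same for both, does not separate.
  Catalase: Cardiobacterium hominis −, Haemophilus influenzae + — discriminates.
  Urease: − vs V — variable for at least one, does not separate.
  Nitrate: Cardiobacterium hominis −, Haemophilus influenzae + — discriminates.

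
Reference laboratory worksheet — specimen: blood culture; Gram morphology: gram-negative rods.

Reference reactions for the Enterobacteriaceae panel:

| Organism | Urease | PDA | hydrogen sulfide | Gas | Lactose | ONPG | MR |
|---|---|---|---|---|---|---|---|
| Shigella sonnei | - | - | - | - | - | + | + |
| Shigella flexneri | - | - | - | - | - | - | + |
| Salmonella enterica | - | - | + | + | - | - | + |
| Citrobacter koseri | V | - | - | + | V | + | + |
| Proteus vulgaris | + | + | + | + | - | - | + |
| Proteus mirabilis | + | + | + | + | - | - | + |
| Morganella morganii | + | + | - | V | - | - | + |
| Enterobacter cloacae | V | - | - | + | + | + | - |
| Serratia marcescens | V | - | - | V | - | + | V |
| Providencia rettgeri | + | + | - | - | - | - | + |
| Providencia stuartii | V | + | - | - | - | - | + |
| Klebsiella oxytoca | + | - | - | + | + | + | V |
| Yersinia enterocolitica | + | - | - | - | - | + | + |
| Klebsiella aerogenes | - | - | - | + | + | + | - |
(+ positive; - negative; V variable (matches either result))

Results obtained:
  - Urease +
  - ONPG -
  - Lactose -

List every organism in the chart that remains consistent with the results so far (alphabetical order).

Morganella morganii, Proteus mirabilis, Proteus vulgaris, Providencia rettgeri, Providencia stuartii

Urease +: excludes Shigella sonnei, Shigella flexneri, Salmonella enterica, Klebsiella aerogenes — 10 left.
ONPG -: excludes 5 organisms — 5 left.
Lactose -: all 5 remaining candidates are consistent.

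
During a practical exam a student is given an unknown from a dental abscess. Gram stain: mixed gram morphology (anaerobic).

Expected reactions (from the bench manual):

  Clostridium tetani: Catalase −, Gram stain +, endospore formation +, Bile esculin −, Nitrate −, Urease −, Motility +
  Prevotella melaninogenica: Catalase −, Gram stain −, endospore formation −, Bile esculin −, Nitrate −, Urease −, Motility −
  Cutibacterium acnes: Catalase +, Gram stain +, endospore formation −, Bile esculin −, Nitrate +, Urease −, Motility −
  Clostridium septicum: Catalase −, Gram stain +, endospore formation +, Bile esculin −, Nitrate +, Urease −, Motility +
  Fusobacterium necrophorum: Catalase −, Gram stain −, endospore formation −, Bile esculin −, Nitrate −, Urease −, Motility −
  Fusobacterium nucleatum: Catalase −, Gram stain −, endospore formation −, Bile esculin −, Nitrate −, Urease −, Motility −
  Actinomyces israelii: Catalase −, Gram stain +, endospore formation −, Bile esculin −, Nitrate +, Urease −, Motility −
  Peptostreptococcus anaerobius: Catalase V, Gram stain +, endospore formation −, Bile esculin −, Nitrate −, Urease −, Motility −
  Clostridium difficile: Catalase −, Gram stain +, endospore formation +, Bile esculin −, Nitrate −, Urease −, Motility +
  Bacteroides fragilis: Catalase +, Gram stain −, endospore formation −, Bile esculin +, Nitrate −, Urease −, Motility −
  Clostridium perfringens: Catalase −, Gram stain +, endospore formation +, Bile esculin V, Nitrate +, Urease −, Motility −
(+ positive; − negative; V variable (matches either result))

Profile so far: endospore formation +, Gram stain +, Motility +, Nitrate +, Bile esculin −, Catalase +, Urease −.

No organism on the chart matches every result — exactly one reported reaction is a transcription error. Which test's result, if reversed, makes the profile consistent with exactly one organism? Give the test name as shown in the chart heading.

As reported, no row in the chart matches all 7 reactions.
Reversing Nitrate → still no organism matches.
Reversing Motility → still no organism matches.
Reversing Bile esculin → still no organism matches.
Reversing Gram stain → still no organism matches.
Reversing Catalase (to −) → unique match: Clostridium septicum.
Reversing endospore formation → still no organism matches.
Reversing Urease → still no organism matches.

Catalase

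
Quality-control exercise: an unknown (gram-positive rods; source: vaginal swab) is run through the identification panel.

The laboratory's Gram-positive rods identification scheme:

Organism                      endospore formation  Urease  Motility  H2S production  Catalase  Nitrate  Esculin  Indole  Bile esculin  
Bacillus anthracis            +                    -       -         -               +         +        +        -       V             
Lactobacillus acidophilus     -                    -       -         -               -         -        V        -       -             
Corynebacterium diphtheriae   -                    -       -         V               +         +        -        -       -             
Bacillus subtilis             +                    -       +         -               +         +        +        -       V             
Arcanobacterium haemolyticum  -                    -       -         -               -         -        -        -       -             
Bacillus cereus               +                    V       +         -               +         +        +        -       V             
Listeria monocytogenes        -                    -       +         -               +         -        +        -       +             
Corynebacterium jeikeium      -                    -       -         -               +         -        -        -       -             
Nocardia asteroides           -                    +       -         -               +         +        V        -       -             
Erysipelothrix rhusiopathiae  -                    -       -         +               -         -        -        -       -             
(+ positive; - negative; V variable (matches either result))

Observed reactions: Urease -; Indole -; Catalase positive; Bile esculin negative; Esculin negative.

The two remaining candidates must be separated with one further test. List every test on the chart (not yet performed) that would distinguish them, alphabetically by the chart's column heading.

Bile esculin -: excludes Listeria monocytogenes — 9 left.
Esculin -: excludes Bacillus anthracis, Bacillus subtilis, Bacillus cereus — 6 left.
Indole -: all 6 remaining candidates are consistent.
Catalase +: excludes Lactobacillus acidophilus, Arcanobacterium haemolyticum, Erysipelothrix rhusiopathiae — 3 left.
Urease -: excludes Nocardia asteroides — 2 left.
Two candidates remain: Corynebacterium diphtheriae and Corynebacterium jeikeium.
  endospore formation: - vs - — same for both, does not separate.
  Motility: - vs - — same for both, does not separate.
  H2S production: V vs - — variable for at least one, does not separate.
  Nitrate: Corynebacterium diphtheriae +, Corynebacterium jeikeium - — discriminates.

Nitrate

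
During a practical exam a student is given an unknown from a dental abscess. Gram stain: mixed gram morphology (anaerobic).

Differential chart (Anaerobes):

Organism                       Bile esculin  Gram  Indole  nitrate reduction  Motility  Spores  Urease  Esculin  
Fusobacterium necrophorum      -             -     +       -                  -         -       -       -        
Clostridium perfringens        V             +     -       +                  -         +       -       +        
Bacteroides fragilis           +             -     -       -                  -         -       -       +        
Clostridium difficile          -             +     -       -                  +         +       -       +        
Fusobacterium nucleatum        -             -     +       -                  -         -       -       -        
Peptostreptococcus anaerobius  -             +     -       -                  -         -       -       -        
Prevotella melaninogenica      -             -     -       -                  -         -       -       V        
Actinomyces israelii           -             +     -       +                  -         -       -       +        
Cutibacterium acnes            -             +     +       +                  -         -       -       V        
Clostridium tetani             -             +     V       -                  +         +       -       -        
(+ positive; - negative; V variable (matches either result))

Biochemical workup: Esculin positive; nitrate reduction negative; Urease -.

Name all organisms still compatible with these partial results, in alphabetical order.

Esculin +: excludes Fusobacterium necrophorum, Fusobacterium nucleatum, Peptostreptococcus anaerobius, Clostridium tetani — 6 left.
nitrate reduction -: excludes Clostridium perfringens, Actinomyces israelii, Cutibacterium acnes — 3 left.
Urease -: all 3 remaining candidates are consistent.

Bacteroides fragilis, Clostridium difficile, Prevotella melaninogenica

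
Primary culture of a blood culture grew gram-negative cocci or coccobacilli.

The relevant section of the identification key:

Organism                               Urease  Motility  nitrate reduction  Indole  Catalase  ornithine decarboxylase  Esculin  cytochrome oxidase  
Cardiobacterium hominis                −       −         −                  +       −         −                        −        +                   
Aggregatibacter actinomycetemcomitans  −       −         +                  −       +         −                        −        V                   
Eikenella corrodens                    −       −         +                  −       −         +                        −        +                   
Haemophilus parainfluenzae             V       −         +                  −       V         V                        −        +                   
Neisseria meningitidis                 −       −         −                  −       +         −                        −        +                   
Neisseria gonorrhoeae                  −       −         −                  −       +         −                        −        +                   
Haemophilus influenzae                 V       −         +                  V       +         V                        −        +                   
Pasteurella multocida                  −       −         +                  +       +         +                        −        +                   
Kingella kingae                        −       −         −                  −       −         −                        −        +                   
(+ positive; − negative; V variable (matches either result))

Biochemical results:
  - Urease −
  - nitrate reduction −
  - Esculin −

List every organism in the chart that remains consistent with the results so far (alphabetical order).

Cardiobacterium hominis, Kingella kingae, Neisseria gonorrhoeae, Neisseria meningitidis

nitrate reduction −: excludes 5 organisms — 4 left.
Urease −: all 4 remaining candidates are consistent.
Esculin −: all 4 remaining candidates are consistent.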